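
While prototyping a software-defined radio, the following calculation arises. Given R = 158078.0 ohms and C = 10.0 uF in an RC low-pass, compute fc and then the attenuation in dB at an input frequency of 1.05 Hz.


Step 1 — cutoff frequency:
fc = 1 / (2*pi*R*C)
C = 10.0 uF = 1e-05 F
fc = 1 / (2*pi*158078.0*1e-05)
   = 0.100681 Hz

Step 2 — magnitude at f = 1.05 Hz:
|H(f)| = 1 / sqrt(1 + (f/fc)^2)
f/fc = 1.05 / 0.100681 = 10.428979
|H| = 1 / sqrt(1 + 108.763603) = 0.0954489
|H|_dB = 20*log10(0.0954489) = -20.4 dB

fc = 0.100681 Hz; |H(1.05 Hz)| = -20.4 dB


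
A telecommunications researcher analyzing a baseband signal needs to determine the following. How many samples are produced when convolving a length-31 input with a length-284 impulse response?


Linear convolution output length:
L = N + M - 1
  = 31 + 284 - 1
  = 314 samples

314


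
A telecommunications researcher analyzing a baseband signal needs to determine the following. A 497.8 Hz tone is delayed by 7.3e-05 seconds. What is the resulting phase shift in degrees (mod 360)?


Phase shift from frequency and time delay:
phi = 360 * f * t_delay
    = 360 * 497.8 * 7.3e-05
    = 13.08 degrees
    mod 360 = 13.08 degrees

13.08 degrees


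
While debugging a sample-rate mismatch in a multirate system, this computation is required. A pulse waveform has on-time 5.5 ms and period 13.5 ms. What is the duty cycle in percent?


Duty cycle as a percentage:
DC = (t_on / T) * 100
   = (5.5 / 13.5) * 100
   = 0.407407 * 100
   = 40.74 %

40.74 %


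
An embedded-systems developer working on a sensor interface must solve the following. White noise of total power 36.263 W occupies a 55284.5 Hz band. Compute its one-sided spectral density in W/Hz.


Power spectral density:
PSD = P / BW
    = 36.263 / 55284.5
    = 0.00065593 W/Hz

0.00065593 W/Hz


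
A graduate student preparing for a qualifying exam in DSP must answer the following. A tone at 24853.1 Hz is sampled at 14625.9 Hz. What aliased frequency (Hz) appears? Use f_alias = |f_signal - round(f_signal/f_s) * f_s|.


Compute the nearest integer multiple of fs to the signal:
n = round(24853.1 / 14625.9) = 2
f_alias = |24853.1 - 2 * 14625.9|
        = |24853.1 - 29251.8|
        = 4398.7 Hz

4398.7


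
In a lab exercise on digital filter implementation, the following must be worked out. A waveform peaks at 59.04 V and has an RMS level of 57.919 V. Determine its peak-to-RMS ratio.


Crest factor is the ratio of peak to RMS:
CF = V_peak / V_rms
   = 59.04 / 57.919
   = 1.0194

1.0194


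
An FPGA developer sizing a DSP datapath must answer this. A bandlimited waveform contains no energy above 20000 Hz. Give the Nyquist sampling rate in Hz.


The Nyquist rate is twice the maximum frequency component.
fs_min = 2 * fmax
      = 2 * 20000
      = 40000 Hz

40000


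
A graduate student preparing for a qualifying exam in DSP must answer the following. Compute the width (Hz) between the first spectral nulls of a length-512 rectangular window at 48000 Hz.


Main lobe width for a rectangular window:
Width = 2 * fs / N
      = 2 * 48000 / 512
      = 96000 / 512
      = 187.5 Hz

187.5 Hz


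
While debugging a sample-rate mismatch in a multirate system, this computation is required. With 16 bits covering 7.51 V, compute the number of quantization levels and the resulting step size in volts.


Step 1 — number of quantization levels:
L = 2^N = 2^16 = 65536

Step 2 — LSB step size:
delta = Vfs / L
      = 7.51 / 65536
      = 0.00011459 V

Levels = 65536; step size = 0.00011459 V


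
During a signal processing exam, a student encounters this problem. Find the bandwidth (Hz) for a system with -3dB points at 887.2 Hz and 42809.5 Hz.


Bandwidth is the difference of -3dB frequencies:
BW = f_high - f_low
   = 42809.5 - 887.2
   = 41922.3 Hz

41922.3 Hz


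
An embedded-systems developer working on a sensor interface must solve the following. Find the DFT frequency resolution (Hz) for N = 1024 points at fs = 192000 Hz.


DFT frequency resolution:
df = fs / N
   = 192000 / 1024
   = 187.5 Hz

187.5 Hz


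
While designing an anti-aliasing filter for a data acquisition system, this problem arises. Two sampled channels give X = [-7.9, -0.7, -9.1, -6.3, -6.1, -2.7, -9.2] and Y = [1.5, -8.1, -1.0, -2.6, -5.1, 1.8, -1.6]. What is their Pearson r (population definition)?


Pearson correlation coefficient (population):
r = cov(X,Y) / (std(X) * std(Y))
Mean X = -6.0, Mean Y = -2.1571
Cov(X,Y) = -4.332857
Std(X) = 2.989028, Std(Y) = 3.270149
r = -0.4433

-0.4433


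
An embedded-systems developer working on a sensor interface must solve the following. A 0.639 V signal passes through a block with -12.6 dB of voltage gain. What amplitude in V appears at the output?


Output voltage from dB gain:
V_out = V_in * 10^(gain_dB / 20)
      = 0.639 * 10^(-12.6 / 20)
      = 0.639 * 0.234423
      = 0.1498 V

0.1498 V


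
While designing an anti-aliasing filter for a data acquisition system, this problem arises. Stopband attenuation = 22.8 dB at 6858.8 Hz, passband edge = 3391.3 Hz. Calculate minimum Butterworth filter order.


Butterworth filter order formula:
n = log10(10^(A/10) - 1) / (2 * log10(f_stop/f_pass))
10^(22.8/10) - 1 = 189.5461
f_stop/f_pass = 6858.8 / 3391.3 = 2.0225
n = 3.7232 -> ceil = 4

4


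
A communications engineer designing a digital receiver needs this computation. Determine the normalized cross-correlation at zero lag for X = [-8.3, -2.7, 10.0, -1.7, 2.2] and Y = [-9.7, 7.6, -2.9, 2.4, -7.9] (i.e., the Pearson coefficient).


Pearson correlation coefficient (population):
r = cov(X,Y) / (std(X) * std(Y))
Mean X = -0.1, Mean Y = -2.1
Cov(X,Y) = 1.696
Std(X) = 6.063992, Std(Y) = 6.42464
r = 0.0435

0.0435


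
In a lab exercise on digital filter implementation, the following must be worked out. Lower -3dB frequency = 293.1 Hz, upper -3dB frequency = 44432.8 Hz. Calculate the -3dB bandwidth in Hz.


Bandwidth is the difference of -3dB frequencies:
BW = f_high - f_low
   = 44432.8 - 293.1
   = 44139.7 Hz

44139.7 Hz


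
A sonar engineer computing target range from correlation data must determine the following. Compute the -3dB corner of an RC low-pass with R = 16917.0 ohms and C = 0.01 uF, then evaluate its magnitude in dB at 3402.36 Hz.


Step 1 — cutoff frequency:
fc = 1 / (2*pi*R*C)
C = 0.01 uF = 1e-08 F
fc = 1 / (2*pi*16917.0*1e-08)
   = 940.799 Hz

Step 2 — magnitude at f = 3402.36 Hz:
|H(f)| = 1 / sqrt(1 + (f/fc)^2)
f/fc = 3402.36 / 940.799 = 3.616458
|H| = 1 / sqrt(1 + 13.078768) = 0.2665126
|H|_dB = 20*log10(0.2665126) = -11.49 dB

fc = 940.799 Hz; |H(3402.36 Hz)| = -11.49 dB


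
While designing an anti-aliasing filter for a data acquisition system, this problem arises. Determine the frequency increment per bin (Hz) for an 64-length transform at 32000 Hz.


DFT frequency resolution:
df = fs / N
   = 32000 / 64
   = 500.0 Hz

500.0 Hz


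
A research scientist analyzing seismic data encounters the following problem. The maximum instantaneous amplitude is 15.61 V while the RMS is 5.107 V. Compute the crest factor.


Crest factor is the ratio of peak to RMS:
CF = V_peak / V_rms
   = 15.61 / 5.107
   = 3.0566

3.0566


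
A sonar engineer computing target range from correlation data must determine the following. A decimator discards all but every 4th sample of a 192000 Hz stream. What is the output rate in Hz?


Decimation reduces the sample rate:
fs_out = fs_in / M
       = 192000 / 4
       = 48000.0 Hz

48000.0 Hz


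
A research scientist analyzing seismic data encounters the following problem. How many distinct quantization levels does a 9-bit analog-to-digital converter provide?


Number of quantization levels = 2^N
= 2^9
= 512

512


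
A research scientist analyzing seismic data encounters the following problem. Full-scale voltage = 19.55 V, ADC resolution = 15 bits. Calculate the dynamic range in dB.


Dynamic range from full-scale to LSB:
V_min = V_max / 2^bits = 19.55 / 2^15
DR = 20 * log10(V_max / V_min)
   = 20 * log10(2^15)
   = 20 * 15 * log10(2)
   = 90.31 dB

90.31 dB


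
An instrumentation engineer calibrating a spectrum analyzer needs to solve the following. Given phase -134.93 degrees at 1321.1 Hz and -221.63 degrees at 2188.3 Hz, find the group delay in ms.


Group delay from phase difference:
tau = -d(phi)/d(omega)
d(phi) = -86.7 deg = -1.5132 rad
d(omega) = 2*pi*(2188.3 - 1321.1) = 5448.7783 rad/s
tau = -(-1.5132) / 5448.7783
    = 0.2777 ms

0.2777 ms


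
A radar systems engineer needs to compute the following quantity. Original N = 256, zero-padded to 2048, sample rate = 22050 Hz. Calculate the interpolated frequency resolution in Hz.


Frequency resolution after zero-padding:
N_padded = 256 * 8 = 2048
df = fs / N_padded
   = 22050 / 2048
   = 10.7666 Hz

10.7666 Hz


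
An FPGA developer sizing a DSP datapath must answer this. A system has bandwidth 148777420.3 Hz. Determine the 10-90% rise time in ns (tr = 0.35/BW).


Rise time from bandwidth relationship:
tr = 0.35 / BW
   = 0.35 / 148777420.3
   = 2.35250752e-09 s
   = 2.3525 ns

2.3525 ns


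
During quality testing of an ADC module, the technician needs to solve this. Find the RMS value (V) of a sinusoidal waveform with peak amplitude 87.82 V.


RMS voltage for a sinusoidal waveform:
V_rms = V_peak / sqrt(2)
      = 87.82 / 1.414214
      = 62.098 V

62.098 V


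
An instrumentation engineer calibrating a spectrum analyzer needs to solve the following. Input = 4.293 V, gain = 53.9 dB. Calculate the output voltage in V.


Output voltage from dB gain:
V_out = V_in * 10^(gain_dB / 20)
      = 4.293 * 10^(53.9 / 20)
      = 4.293 * 495.450191
      = 2126.9677 V

2126.9677 V


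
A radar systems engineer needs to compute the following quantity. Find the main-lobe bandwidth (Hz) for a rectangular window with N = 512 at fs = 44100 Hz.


Main lobe width for a rectangular window:
Width = 2 * fs / N
      = 2 * 44100 / 512
      = 88200 / 512
      = 172.266 Hz

172.266 Hz


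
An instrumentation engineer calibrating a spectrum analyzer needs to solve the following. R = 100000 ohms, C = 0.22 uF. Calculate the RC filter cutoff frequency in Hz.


Cutoff frequency of a first-order RC filter:
fc = 1 / (2 * pi * R * C)
C = 0.22 uF = 2.2e-07 F
fc = 1 / (2 * pi * 100000 * 2.2e-07)
   = 1 / 0.13823007675795
   = 7.234316 Hz

7.234316 Hz


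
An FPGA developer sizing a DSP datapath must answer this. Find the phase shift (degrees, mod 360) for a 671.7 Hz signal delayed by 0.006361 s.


Phase shift from frequency and time delay:
phi = 360 * f * t_delay
    = 360 * 671.7 * 0.006361
    = 1538.17 degrees
    mod 360 = 98.17 degrees

98.17 degrees


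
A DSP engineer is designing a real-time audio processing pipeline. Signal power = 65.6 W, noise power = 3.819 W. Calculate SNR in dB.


SNR in decibels:
SNR = 10 * log10(Ps / Pn)
    = 10 * log10(65.6 / 3.819)
    = 10 * log10(17.1773)
    = 10 * 1.235
    = 12.35 dB

12.35 dB


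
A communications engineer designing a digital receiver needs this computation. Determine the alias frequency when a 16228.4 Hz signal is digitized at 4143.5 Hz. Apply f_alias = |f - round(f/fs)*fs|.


Compute the nearest integer multiple of fs to the signal:
n = round(16228.4 / 4143.5) = 4
f_alias = |16228.4 - 4 * 4143.5|
        = |16228.4 - 16574.0|
        = 345.6 Hz

345.6


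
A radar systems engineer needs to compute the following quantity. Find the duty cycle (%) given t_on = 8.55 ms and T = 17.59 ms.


Duty cycle as a percentage:
DC = (t_on / T) * 100
   = (8.55 / 17.59) * 100
   = 0.486072 * 100
   = 48.61 %

48.61 %


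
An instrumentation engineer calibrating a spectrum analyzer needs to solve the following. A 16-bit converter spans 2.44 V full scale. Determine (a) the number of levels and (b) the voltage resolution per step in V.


Step 1 — number of quantization levels:
L = 2^N = 2^16 = 65536

Step 2 — LSB step size:
delta = Vfs / L
      = 2.44 / 65536
      = 3.723e-05 V

Levels = 65536; step size = 3.723e-05 V


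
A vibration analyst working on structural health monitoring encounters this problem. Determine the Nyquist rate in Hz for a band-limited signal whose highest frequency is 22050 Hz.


The Nyquist rate is twice the maximum frequency component.
fs_min = 2 * fmax
      = 2 * 22050
      = 44100 Hz

44100


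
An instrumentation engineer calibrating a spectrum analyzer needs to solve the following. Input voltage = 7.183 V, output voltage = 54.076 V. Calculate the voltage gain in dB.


Voltage gain in dB:
G = 20 * log10(Vout / Vin)
  = 20 * log10(54.076 / 7.183)
  = 20 * log10(7.528331)
  = 20 * 0.876699
  = 17.53 dB

17.53 dB


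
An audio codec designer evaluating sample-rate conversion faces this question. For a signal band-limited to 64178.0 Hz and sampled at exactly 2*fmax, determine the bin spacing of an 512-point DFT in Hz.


Step 1 — Nyquist sampling rate:
fs = 2 * fmax = 2 * 64178.0 = 128356.0 Hz

Step 2 — DFT bin spacing:
df = fs / N = 128356.0 / 512 = 250.6953 Hz

250.6953 Hz


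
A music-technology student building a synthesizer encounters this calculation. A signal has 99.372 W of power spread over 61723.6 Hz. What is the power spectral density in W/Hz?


Power spectral density:
PSD = P / BW
    = 99.372 / 61723.6
    = 0.00160995 W/Hz

0.00160995 W/Hz


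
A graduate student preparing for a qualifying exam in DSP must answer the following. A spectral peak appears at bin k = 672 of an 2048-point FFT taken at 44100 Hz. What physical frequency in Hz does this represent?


Frequency of DFT bin k:
f_k = k * fs / N
    = 672 * 44100 / 2048
    = 29635200 / 2048
    = 14470.312 Hz

14470.312 Hz


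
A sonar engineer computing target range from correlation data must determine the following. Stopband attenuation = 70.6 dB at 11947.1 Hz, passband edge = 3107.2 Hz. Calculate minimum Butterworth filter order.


Butterworth filter order formula:
n = log10(10^(A/10) - 1) / (2 * log10(f_stop/f_pass))
10^(70.6/10) - 1 = 11481535.215
f_stop/f_pass = 11947.1 / 3107.2 = 3.845
n = 6.0353 -> ceil = 7

7


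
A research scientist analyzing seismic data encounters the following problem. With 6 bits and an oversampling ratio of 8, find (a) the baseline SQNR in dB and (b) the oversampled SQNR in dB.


Step 1 — baseline SQNR at Nyquist:
SQNR_base = 6.02*N + 1.76
          = 6.02*6 + 1.76
          = 37.88 dB

Step 2 — oversampling processing gain:
G = 10*log10(OSR) = 10*log10(8) = 9.03 dB

Step 3 — total:
SQNR_total = 37.88 + 9.03 = 46.91 dB

Base SQNR = 37.88 dB; oversampled SQNR = 46.91 dB


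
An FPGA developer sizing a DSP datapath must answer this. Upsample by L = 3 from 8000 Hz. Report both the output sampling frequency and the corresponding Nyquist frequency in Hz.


Step 1 — output sample rate after interpolation by L:
fs_out = L * fs_in = 3 * 8000 = 24000 Hz

Step 2 — Nyquist frequency of the output stream:
f_Nyq = fs_out / 2 = 24000 / 2 = 12000.0 Hz

fs_out = 24000 Hz; f_Nyquist = 12000.0 Hz


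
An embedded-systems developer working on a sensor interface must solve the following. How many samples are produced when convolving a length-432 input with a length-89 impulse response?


Linear convolution output length:
L = N + M - 1
  = 432 + 89 - 1
  = 520 samples

520


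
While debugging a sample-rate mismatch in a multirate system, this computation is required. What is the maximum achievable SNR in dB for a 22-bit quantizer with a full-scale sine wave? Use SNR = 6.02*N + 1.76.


Theoretical SNR for a full-scale sinusoid:
SNR = 6.02 * N + 1.76
    = 6.02 * 22 + 1.76
    = 132.44 + 1.76
    = 134.2 dB

134.2 dB


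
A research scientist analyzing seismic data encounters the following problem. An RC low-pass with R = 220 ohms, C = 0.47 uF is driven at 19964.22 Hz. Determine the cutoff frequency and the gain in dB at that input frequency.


Step 1 — cutoff frequency:
fc = 1 / (2*pi*R*C)
C = 0.47 uF = 4.7e-07 F
fc = 1 / (2*pi*220*4.7e-07)
   = 1539.216 Hz

Step 2 — magnitude at f = 19964.22 Hz:
|H(f)| = 1 / sqrt(1 + (f/fc)^2)
f/fc = 19964.22 / 1539.216 = 12.970382
|H| = 1 / sqrt(1 + 168.230809) = 0.0768706
|H|_dB = 20*log10(0.0768706) = -22.28 dB

fc = 1539.216 Hz; |H(19964.22 Hz)| = -22.28 dB


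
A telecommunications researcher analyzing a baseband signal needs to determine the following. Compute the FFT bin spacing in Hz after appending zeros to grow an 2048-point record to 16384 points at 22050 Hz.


Frequency resolution after zero-padding:
N_padded = 2048 * 8 = 16384
df = fs / N_padded
   = 22050 / 16384
   = 1.3458 Hz

1.3458 Hz


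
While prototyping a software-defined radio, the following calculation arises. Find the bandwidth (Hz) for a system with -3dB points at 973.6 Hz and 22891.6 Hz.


Bandwidth is the difference of -3dB frequencies:
BW = f_high - f_low
   = 22891.6 - 973.6
   = 21918.0 Hz

21918.0 Hz


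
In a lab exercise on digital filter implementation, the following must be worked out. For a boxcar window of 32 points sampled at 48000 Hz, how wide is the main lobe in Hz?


Main lobe width for a rectangular window:
Width = 2 * fs / N
      = 2 * 48000 / 32
      = 96000 / 32
      = 3000.0 Hz

3000.0 Hz


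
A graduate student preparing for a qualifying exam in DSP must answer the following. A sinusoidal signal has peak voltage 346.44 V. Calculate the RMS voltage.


RMS voltage for a sinusoidal waveform:
V_rms = V_peak / sqrt(2)
      = 346.44 / 1.414214
      = 244.97 V

244.97 V


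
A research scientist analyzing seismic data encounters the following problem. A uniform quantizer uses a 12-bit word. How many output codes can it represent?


Number of quantization levels = 2^N
= 2^12
= 4096

4096


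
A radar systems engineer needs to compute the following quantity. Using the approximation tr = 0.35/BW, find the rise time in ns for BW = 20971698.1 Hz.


Rise time from bandwidth relationship:
tr = 0.35 / BW
   = 0.35 / 20971698.1
   = 1.66891588e-08 s
   = 16.6892 ns

16.6892 ns


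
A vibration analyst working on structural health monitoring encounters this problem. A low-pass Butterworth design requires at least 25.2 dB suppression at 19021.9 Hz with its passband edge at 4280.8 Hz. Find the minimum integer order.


Butterworth filter order formula:
n = log10(10^(A/10) - 1) / (2 * log10(f_stop/f_pass))
10^(25.2/10) - 1 = 330.1311
f_stop/f_pass = 19021.9 / 4280.8 = 4.4435
n = 1.9442 -> ceil = 2

2


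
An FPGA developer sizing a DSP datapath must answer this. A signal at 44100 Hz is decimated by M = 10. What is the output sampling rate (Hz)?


Decimation reduces the sample rate:
fs_out = fs_in / M
       = 44100 / 10
       = 4410.0 Hz

4410.0 Hz


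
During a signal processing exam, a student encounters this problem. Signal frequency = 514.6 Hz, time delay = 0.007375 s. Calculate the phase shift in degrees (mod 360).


Phase shift from frequency and time delay:
phi = 360 * f * t_delay
    = 360 * 514.6 * 0.007375
    = 1366.26 degrees
    mod 360 = 286.26 degrees

286.26 degrees


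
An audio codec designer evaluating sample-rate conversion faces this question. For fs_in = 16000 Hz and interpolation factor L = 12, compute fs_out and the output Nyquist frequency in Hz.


Step 1 — output sample rate after interpolation by L:
fs_out = L * fs_in = 12 * 16000 = 192000 Hz

Step 2 — Nyquist frequency of the output stream:
f_Nyq = fs_out / 2 = 192000 / 2 = 96000.0 Hz

fs_out = 192000 Hz; f_Nyquist = 96000.0 Hz


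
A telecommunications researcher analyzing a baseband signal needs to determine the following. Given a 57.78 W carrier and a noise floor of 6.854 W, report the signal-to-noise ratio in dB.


SNR in decibels:
SNR = 10 * log10(Ps / Pn)
    = 10 * log10(57.78 / 6.854)
    = 10 * log10(8.4301)
    = 10 * 0.9258
    = 9.26 dB

9.26 dB


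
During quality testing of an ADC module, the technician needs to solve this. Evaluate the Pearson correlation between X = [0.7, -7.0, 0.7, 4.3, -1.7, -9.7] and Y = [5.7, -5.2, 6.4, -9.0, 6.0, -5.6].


Pearson correlation coefficient (population):
r = cov(X,Y) / (std(X) * std(Y))
Mean X = -2.1167, Mean Y = -0.2833
Cov(X,Y) = 7.781944
Std(X) = 4.805697, Std(Y) = 6.433873
r = 0.2517

0.2517


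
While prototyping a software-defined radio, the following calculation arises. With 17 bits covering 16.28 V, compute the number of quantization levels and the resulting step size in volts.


Step 1 — number of quantization levels:
L = 2^N = 2^17 = 131072

Step 2 — LSB step size:
delta = Vfs / L
      = 16.28 / 131072
      = 0.00012421 V

Levels = 131072; step size = 0.00012421 V


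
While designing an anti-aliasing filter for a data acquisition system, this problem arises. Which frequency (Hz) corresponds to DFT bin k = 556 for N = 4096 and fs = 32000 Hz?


Frequency of DFT bin k:
f_k = k * fs / N
    = 556 * 32000 / 4096
    = 17792000 / 4096
    = 4343.75 Hz

4343.75 Hz


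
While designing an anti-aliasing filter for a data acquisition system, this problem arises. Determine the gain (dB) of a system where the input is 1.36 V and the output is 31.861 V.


Voltage gain in dB:
G = 20 * log10(Vout / Vin)
  = 20 * log10(31.861 / 1.36)
  = 20 * log10(23.427206)
  = 20 * 1.36972
  = 27.39 dB

27.39 dB


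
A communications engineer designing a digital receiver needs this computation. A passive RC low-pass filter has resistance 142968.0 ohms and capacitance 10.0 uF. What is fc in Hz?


Cutoff frequency of a first-order RC filter:
fc = 1 / (2 * pi * R * C)
C = 10.0 uF = 1e-05 F
fc = 1 / (2 * pi * 142968.0 * 1e-05)
   = 1 / 8.9829443699685
   = 0.111322 Hz

0.111322 Hz


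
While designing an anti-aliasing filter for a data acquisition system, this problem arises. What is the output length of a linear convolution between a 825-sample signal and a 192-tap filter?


Linear convolution output length:
L = N + M - 1
  = 825 + 192 - 1
  = 1016 samples

1016


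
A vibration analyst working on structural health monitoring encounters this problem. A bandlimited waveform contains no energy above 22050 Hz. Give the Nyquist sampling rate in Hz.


The Nyquist rate is twice the maximum frequency component.
fs_min = 2 * fmax
      = 2 * 22050
      = 44100 Hz

44100


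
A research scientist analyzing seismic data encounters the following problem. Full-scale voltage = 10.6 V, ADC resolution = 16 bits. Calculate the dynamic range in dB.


Dynamic range from full-scale to LSB:
V_min = V_max / 2^bits = 10.6 / 2^16
DR = 20 * log10(V_max / V_min)
   = 20 * log10(2^16)
   = 20 * 16 * log10(2)
   = 96.33 dB

96.33 dB


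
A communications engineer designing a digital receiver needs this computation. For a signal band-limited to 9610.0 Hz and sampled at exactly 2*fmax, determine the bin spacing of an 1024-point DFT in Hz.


Step 1 — Nyquist sampling rate:
fs = 2 * fmax = 2 * 9610.0 = 19220.0 Hz

Step 2 — DFT bin spacing:
df = fs / N = 19220.0 / 1024 = 18.7695 Hz

18.7695 Hz


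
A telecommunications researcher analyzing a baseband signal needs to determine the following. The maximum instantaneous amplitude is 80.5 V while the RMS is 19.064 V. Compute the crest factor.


Crest factor is the ratio of peak to RMS:
CF = V_peak / V_rms
   = 80.5 / 19.064
   = 4.2226

4.2226


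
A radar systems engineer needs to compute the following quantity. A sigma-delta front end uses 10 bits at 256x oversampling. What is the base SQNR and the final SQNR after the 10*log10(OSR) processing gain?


Step 1 — baseline SQNR at Nyquist:
SQNR_base = 6.02*N + 1.76
          = 6.02*10 + 1.76
          = 61.96 dB

Step 2 — oversampling processing gain:
G = 10*log10(OSR) = 10*log10(256) = 24.08 dB

Step 3 — total:
SQNR_total = 61.96 + 24.08 = 86.04 dB

Base SQNR = 61.96 dB; oversampled SQNR = 86.04 dB


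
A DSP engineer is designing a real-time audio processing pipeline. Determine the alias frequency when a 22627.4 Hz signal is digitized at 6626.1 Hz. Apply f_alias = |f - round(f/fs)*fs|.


Compute the nearest integer multiple of fs to the signal:
n = round(22627.4 / 6626.1) = 3
f_alias = |22627.4 - 3 * 6626.1|
        = |22627.4 - 19878.3|
        = 2749.1 Hz

2749.1


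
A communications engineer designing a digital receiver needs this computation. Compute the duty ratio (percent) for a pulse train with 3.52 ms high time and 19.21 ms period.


Duty cycle as a percentage:
DC = (t_on / T) * 100
   = (3.52 / 19.21) * 100
   = 0.183238 * 100
   = 18.32 %

18.32 %


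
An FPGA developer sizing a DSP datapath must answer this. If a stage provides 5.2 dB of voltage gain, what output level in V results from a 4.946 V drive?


Output voltage from dB gain:
V_out = V_in * 10^(gain_dB / 20)
      = 4.946 * 10^(5.2 / 20)
      = 4.946 * 1.819701
      = 9.0002 V

9.0002 V


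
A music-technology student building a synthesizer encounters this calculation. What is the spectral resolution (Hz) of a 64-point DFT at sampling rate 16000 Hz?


DFT frequency resolution:
df = fs / N
   = 16000 / 64
   = 250.0 Hz

250.0 Hz


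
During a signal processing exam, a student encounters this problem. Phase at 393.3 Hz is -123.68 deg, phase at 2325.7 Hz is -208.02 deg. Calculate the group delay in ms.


Group delay from phase difference:
tau = -d(phi)/d(omega)
d(phi) = -84.34 deg = -1.472011 rad
d(omega) = 2*pi*(2325.7 - 393.3) = 12141.6273 rad/s
tau = -(-1.472011) / 12141.6273
    = 0.1212 ms

0.1212 ms


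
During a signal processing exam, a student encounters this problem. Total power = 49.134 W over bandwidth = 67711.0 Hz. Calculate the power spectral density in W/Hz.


Power spectral density:
PSD = P / BW
    = 49.134 / 67711.0
    = 0.00072564 W/Hz

0.00072564 W/Hz


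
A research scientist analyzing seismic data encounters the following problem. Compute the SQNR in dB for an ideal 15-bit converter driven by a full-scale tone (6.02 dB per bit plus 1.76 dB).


Theoretical SNR for a full-scale sinusoid:
SNR = 6.02 * N + 1.76
    = 6.02 * 15 + 1.76
    = 90.3 + 1.76
    = 92.06 dB

92.06 dB


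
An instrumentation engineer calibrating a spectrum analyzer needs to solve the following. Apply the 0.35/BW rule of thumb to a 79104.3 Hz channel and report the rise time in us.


Rise time from bandwidth relationship:
tr = 0.35 / BW
   = 0.35 / 79104.3
   = 4.424538236e-06 s
   = 4.4245 us

4.4245 us


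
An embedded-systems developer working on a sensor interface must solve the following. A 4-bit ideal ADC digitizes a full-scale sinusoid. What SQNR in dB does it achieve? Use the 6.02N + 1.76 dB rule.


Theoretical SNR for a full-scale sinusoid:
SNR = 6.02 * N + 1.76
    = 6.02 * 4 + 1.76
    = 24.08 + 1.76
    = 25.84 dB

25.84 dB


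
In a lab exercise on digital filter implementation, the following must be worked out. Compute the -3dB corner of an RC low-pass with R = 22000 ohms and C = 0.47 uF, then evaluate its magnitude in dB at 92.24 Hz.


Step 1 — cutoff frequency:
fc = 1 / (2*pi*R*C)
C = 0.47 uF = 4.7e-07 F
fc = 1 / (2*pi*22000*4.7e-07)
   = 15.3922 Hz

Step 2 — magnitude at f = 92.24 Hz:
|H(f)| = 1 / sqrt(1 + (f/fc)^2)
f/fc = 92.24 / 15.3922 = 5.992646
|H| = 1 / sqrt(1 + 35.911806) = 0.1645953
|H|_dB = 20*log10(0.1645953) = -15.67 dB

fc = 15.3922 Hz; |H(92.24 Hz)| = -15.67 dB


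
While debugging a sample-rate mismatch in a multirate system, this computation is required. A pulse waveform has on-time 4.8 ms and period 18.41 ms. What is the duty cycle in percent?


Duty cycle as a percentage:
DC = (t_on / T) * 100
   = (4.8 / 18.41) * 100
   = 0.260728 * 100
   = 26.07 %

26.07 %


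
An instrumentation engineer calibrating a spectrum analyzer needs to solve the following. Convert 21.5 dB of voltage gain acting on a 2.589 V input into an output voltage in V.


Output voltage from dB gain:
V_out = V_in * 10^(gain_dB / 20)
      = 2.589 * 10^(21.5 / 20)
      = 2.589 * 11.885022
      = 30.7703 V

30.7703 V


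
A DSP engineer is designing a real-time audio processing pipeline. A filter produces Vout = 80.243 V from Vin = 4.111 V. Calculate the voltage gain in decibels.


Voltage gain in dB:
G = 20 * log10(Vout / Vin)
  = 20 * log10(80.243 / 4.111)
  = 20 * log10(19.519095)
  = 20 * 1.29046
  = 25.81 dB

25.81 dB


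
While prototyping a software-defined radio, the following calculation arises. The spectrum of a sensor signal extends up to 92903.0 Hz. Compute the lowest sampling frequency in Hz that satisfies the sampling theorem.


The Nyquist rate is twice the maximum frequency component.
fs_min = 2 * fmax
      = 2 * 92903.0
      = 185806.0 Hz

185806.0


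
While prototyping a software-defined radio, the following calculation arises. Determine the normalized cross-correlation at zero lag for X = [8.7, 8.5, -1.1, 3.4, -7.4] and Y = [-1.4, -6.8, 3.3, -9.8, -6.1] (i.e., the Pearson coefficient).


Pearson correlation coefficient (population):
r = cov(X,Y) / (std(X) * std(Y))
Mean X = 2.42, Mean Y = -4.16
Cov(X,Y) = -2.2908
Std(X) = 6.102262, Std(Y) = 4.600261
r = -0.0816

-0.0816


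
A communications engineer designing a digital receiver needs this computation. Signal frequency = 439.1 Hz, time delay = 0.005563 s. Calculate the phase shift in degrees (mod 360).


Phase shift from frequency and time delay:
phi = 360 * f * t_delay
    = 360 * 439.1 * 0.005563
    = 879.38 degrees
    mod 360 = 159.38 degrees

159.38 degrees


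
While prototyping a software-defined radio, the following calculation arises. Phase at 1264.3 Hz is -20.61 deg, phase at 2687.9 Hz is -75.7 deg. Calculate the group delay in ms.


Group delay from phase difference:
tau = -d(phi)/d(omega)
d(phi) = -55.09 deg = -0.961502 rad
d(omega) = 2*pi*(2687.9 - 1264.3) = 8944.7426 rad/s
tau = -(-0.961502) / 8944.7426
    = 0.1075 ms

0.1075 ms


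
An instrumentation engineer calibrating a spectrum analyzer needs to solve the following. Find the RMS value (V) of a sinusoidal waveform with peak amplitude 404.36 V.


RMS voltage for a sinusoidal waveform:
V_rms = V_peak / sqrt(2)
      = 404.36 / 1.414214
      = 285.926 V

285.926 V


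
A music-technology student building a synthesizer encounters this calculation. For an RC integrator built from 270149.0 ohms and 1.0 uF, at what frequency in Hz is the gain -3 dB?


Cutoff frequency of a first-order RC filter:
fc = 1 / (2 * pi * R * C)
C = 1.0 uF = 1e-06 F
fc = 1 / (2 * pi * 270149.0 * 1e-06)
   = 1 / 1.6973962275493
   = 0.589138 Hz

0.589138 Hz


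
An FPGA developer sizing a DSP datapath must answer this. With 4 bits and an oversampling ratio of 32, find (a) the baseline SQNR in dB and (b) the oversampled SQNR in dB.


Step 1 — baseline SQNR at Nyquist:
SQNR_base = 6.02*N + 1.76
          = 6.02*4 + 1.76
          = 25.84 dB

Step 2 — oversampling processing gain:
G = 10*log10(OSR) = 10*log10(32) = 15.05 dB

Step 3 — total:
SQNR_total = 25.84 + 15.05 = 40.89 dB

Base SQNR = 25.84 dB; oversampled SQNR = 40.89 dB


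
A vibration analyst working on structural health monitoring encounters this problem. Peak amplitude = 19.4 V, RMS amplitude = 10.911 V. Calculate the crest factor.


Crest factor is the ratio of peak to RMS:
CF = V_peak / V_rms
   = 19.4 / 10.911
   = 1.778

1.778


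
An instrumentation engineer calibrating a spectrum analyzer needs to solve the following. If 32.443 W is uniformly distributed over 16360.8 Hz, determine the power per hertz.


Power spectral density:
PSD = P / BW
    = 32.443 / 16360.8
    = 0.00198297 W/Hz

0.00198297 W/Hz


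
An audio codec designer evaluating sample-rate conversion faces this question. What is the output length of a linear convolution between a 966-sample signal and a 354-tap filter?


Linear convolution output length:
L = N + M - 1
  = 966 + 354 - 1
  = 1319 samples

1319


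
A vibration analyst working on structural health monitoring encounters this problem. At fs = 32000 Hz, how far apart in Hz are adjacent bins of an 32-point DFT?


DFT frequency resolution:
df = fs / N
   = 32000 / 32
   = 1000.0 Hz

1000.0 Hz


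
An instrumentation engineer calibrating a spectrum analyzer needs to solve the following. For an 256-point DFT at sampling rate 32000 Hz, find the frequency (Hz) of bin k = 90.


Frequency of DFT bin k:
f_k = k * fs / N
    = 90 * 32000 / 256
    = 2880000 / 256
    = 11250.0 Hz

11250.0 Hz


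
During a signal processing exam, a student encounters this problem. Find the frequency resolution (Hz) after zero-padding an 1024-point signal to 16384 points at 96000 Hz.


Frequency resolution after zero-padding:
N_padded = 1024 * 16 = 16384
df = fs / N_padded
   = 96000 / 16384
   = 5.8594 Hz

5.8594 Hz


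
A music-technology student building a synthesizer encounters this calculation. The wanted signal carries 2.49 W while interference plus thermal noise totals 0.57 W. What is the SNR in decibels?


SNR in decibels:
SNR = 10 * log10(Ps / Pn)
    = 10 * log10(2.49 / 0.57)
    = 10 * log10(4.3684)
    = 10 * 0.6403
    = 6.4 dB

6.4 dB


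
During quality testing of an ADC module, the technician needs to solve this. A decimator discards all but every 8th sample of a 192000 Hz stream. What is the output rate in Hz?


Decimation reduces the sample rate:
fs_out = fs_in / M
       = 192000 / 8
       = 24000.0 Hz

24000.0 Hz


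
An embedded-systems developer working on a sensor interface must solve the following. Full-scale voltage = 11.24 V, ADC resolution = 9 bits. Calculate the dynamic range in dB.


Dynamic range from full-scale to LSB:
V_min = V_max / 2^bits = 11.24 / 2^9
DR = 20 * log10(V_max / V_min)
   = 20 * log10(2^9)
   = 20 * 9 * log10(2)
   = 54.19 dB

54.19 dB


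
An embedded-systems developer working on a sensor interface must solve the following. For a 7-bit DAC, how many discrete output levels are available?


Number of quantization levels = 2^N
= 2^7
= 128

128


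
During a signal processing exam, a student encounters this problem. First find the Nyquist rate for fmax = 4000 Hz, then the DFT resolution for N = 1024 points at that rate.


Step 1 — Nyquist sampling rate:
fs = 2 * fmax = 2 * 4000 = 8000 Hz

Step 2 — DFT bin spacing:
df = fs / N = 8000 / 1024 = 7.8125 Hz

7.8125 Hz


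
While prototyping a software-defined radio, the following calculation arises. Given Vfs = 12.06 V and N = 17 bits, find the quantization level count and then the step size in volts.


Step 1 — number of quantization levels:
L = 2^N = 2^17 = 131072

Step 2 — LSB step size:
delta = Vfs / L
      = 12.06 / 131072
      = 9.201e-05 V

Levels = 131072; step size = 9.201e-05 V


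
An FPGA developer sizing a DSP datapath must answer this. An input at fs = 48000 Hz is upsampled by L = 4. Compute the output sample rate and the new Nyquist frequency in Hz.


Step 1 — output sample rate after interpolation by L:
fs_out = L * fs_in = 4 * 48000 = 192000 Hz

Step 2 — Nyquist frequency of the output stream:
f_Nyq = fs_out / 2 = 192000 / 2 = 96000.0 Hz

fs_out = 192000 Hz; f_Nyquist = 96000.0 Hz


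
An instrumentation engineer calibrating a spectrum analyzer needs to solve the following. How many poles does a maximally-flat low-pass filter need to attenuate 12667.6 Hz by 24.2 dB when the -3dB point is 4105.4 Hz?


Butterworth filter order formula:
n = log10(10^(A/10) - 1) / (2 * log10(f_stop/f_pass))
10^(24.2/10) - 1 = 262.0268
f_stop/f_pass = 12667.6 / 4105.4 = 3.0856
n = 2.471 -> ceil = 3

3


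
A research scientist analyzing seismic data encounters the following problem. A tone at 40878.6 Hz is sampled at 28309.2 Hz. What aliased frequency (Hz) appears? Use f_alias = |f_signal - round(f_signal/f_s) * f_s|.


Compute the nearest integer multiple of fs to the signal:
n = round(40878.6 / 28309.2) = 1
f_alias = |40878.6 - 1 * 28309.2|
        = |40878.6 - 28309.2|
        = 12569.4 Hz

12569.4


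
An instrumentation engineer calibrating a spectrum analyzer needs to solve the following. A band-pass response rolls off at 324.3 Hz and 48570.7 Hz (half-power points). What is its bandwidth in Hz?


Bandwidth is the difference of -3dB frequencies:
BW = f_high - f_low
   = 48570.7 - 324.3
   = 48246.4 Hz

48246.4 Hz


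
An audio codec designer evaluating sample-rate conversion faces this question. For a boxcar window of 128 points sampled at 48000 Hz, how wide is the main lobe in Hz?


Main lobe width for a rectangular window:
Width = 2 * fs / N
      = 2 * 48000 / 128
      = 96000 / 128
      = 750.0 Hz

750.0 Hz


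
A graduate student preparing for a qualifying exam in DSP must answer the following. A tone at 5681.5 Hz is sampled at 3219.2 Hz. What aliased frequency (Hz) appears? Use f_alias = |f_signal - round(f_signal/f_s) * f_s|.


Compute the nearest integer multiple of fs to the signal:
n = round(5681.5 / 3219.2) = 2
f_alias = |5681.5 - 2 * 3219.2|
        = |5681.5 - 6438.4|
        = 756.9 Hz

756.9


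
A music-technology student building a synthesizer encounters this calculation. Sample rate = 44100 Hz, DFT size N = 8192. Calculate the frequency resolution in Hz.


DFT frequency resolution:
df = fs / N
   = 44100 / 8192
   = 5.3833 Hz

5.3833 Hz


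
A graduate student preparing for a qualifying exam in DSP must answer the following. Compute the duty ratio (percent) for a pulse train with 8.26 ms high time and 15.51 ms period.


Duty cycle as a percentage:
DC = (t_on / T) * 100
   = (8.26 / 15.51) * 100
   = 0.53256 * 100
   = 53.26 %

53.26 %


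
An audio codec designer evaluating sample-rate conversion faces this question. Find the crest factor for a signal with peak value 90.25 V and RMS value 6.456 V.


Crest factor is the ratio of peak to RMS:
CF = V_peak / V_rms
   = 90.25 / 6.456
   = 13.9792

13.9792


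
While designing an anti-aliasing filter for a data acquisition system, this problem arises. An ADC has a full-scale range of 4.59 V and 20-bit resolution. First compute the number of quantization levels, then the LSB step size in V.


Step 1 — number of quantization levels:
L = 2^N = 2^20 = 1048576

Step 2 — LSB step size:
delta = Vfs / L
      = 4.59 / 1048576
      = 4.38e-06 V

Levels = 1048576; step size = 4.38e-06 V


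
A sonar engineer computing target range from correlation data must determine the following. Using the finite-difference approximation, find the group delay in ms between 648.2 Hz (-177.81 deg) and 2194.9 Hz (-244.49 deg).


Group delay from phase difference:
tau = -d(phi)/d(omega)
d(phi) = -66.68 deg = -1.163786 rad
d(omega) = 2*pi*(2194.9 - 648.2) = 9718.2027 rad/s
tau = -(-1.163786) / 9718.2027
    = 0.1198 ms

0.1198 ms


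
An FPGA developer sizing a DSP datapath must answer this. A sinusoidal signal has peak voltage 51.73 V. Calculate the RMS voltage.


RMS voltage for a sinusoidal waveform:
V_rms = V_peak / sqrt(2)
      = 51.73 / 1.414214
      = 36.579 V

36.579 V


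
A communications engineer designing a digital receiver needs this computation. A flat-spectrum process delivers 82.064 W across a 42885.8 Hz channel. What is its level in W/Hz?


Power spectral density:
PSD = P / BW
    = 82.064 / 42885.8
    = 0.00191355 W/Hz

0.00191355 W/Hz


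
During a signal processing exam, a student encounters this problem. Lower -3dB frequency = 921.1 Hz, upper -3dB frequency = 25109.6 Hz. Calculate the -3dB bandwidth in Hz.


Bandwidth is the difference of -3dB frequencies:
BW = f_high - f_low
   = 25109.6 - 921.1
   = 24188.5 Hz

24188.5 Hz


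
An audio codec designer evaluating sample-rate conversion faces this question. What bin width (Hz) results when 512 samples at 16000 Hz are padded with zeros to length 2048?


Frequency resolution after zero-padding:
N_padded = 512 * 4 = 2048
df = fs / N_padded
   = 16000 / 2048
   = 7.8125 Hz

7.8125 Hz


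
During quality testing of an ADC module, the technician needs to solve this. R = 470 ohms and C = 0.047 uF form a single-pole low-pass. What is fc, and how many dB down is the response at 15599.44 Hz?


Step 1 — cutoff frequency:
fc = 1 / (2*pi*R*C)
C = 0.047 uF = 4.7e-08 F
fc = 1 / (2*pi*470*4.7e-08)
   = 7204.841 Hz

Step 2 — magnitude at f = 15599.44 Hz:
|H(f)| = 1 / sqrt(1 + (f/fc)^2)
f/fc = 15599.44 / 7204.841 = 2.165133
|H| = 1 / sqrt(1 + 4.687801) = 0.4193028
|H|_dB = 20*log10(0.4193028) = -7.55 dB

fc = 7204.841 Hz; |H(15599.44 Hz)| = -7.55 dB
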